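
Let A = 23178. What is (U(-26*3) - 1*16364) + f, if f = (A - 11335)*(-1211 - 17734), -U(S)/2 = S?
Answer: -224381843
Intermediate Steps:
U(S) = -2*S
f = -224365635 (f = (23178 - 11335)*(-1211 - 17734) = 11843*(-18945) = -224365635)
(U(-26*3) - 1*16364) + f = (-(-52)*3 - 1*16364) - 224365635 = (-2*(-78) - 16364) - 224365635 = (156 - 16364) - 224365635 = -16208 - 224365635 = -224381843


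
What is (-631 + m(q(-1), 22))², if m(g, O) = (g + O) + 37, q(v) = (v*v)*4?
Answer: 322624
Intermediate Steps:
q(v) = 4*v² (q(v) = v²*4 = 4*v²)
m(g, O) = 37 + O + g (m(g, O) = (O + g) + 37 = 37 + O + g)
(-631 + m(q(-1), 22))² = (-631 + (37 + 22 + 4*(-1)²))² = (-631 + (37 + 22 + 4*1))² = (-631 + (37 + 22 + 4))² = (-631 + 63)² = (-568)² = 322624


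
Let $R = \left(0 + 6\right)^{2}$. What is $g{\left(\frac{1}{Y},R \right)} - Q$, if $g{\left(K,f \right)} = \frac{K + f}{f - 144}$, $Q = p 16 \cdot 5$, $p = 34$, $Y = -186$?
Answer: $- \frac{54646055}{20088} \approx -2720.3$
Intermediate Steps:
$R = 36$ ($R = 6^{2} = 36$)
$Q = 2720$ ($Q = 34 \cdot 16 \cdot 5 = 544 \cdot 5 = 2720$)
$g{\left(K,f \right)} = \frac{K + f}{-144 + f}$
$g{\left(\frac{1}{Y},R \right)} - Q = \frac{\frac{1}{-186} + 36}{-144 + 36} - 2720 = \frac{- \frac{1}{186} + 36}{-108} - 2720 = \left(- \frac{1}{108}\right) \frac{6695}{186} - 2720 = - \frac{6695}{20088} - 2720 = - \frac{54646055}{20088}$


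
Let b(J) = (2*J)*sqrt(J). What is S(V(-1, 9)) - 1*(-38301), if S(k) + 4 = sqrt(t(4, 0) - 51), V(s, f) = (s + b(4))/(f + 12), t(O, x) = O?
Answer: 38297 + I*sqrt(47) ≈ 38297.0 + 6.8557*I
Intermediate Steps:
b(J) = 2*J**(3/2)
V(s, f) = (16 + s)/(12 + f) (V(s, f) = (s + 2*4**(3/2))/(f + 12) = (s + 2*8)/(12 + f) = (s + 16)/(12 + f) = (16 + s)/(12 + f))
S(k) = -4 + I*sqrt(47) (S(k) = -4 + sqrt(4 - 51) = -4 + sqrt(-47) = -4 + I*sqrt(47))
S(V(-1, 9)) - 1*(-38301) = (-4 + I*sqrt(47)) - 1*(-38301) = (-4 + I*sqrt(47)) + 38301 = 38297 + I*sqrt(47)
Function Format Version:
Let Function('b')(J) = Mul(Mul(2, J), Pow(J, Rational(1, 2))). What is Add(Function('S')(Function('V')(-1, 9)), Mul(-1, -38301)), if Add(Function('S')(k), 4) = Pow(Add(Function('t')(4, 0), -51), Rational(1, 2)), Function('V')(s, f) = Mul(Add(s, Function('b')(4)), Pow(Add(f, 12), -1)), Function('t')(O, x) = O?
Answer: Add(38297, Mul(I, Pow(47, Rational(1, 2)))) ≈ Add(38297., Mul(6.8557, I))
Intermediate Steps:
Function('b')(J) = Mul(2, Pow(J, Rational(3, 2)))
Function('V')(s, f) = Mul(Pow(Add(12, f), -1), Add(16, s)) (Function('V')(s, f) = Mul(Add(s, Mul(2, Pow(4, Rational(3, 2)))), Pow(Add(f, 12), -1)) = Mul(Add(s, Mul(2, 8)), Pow(Add(12, f), -1)) = Mul(Add(s, 16), Pow(Add(12, f), -1)) = Mul(Add(16, s), Pow(Add(12, f), -1)) = Mul(Pow(Add(12, f), -1), Add(16, s)))
Function('S')(k) = Add(-4, Mul(I, Pow(47, Rational(1, 2)))) (Function('S')(k) = Add(-4, Pow(Add(4, -51), Rational(1, 2))) = Add(-4, Pow(-47, Rational(1, 2))) = Add(-4, Mul(I, Pow(47, Rational(1, 2)))))
Add(Function('S')(Function('V')(-1, 9)), Mul(-1, -38301)) = Add(Add(-4, Mul(I, Pow(47, Rational(1, 2)))), Mul(-1, -38301)) = Add(Add(-4, Mul(I, Pow(47, Rational(1, 2)))), 38301) = Add(38297, Mul(I, Pow(47, Rational(1, 2))))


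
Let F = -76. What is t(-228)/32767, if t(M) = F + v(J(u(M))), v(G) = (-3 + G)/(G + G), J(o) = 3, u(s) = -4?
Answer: -76/32767 ≈ -0.0023194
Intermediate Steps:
v(G) = (-3 + G)/(2*G) (v(G) = (-3 + G)/((2*G)) = (-3 + G)*(1/(2*G)) = (-3 + G)/(2*G))
t(M) = -76 (t(M) = -76 + (½)*(-3 + 3)/3 = -76 + (½)*(⅓)*0 = -76 + 0 = -76)
t(-228)/32767 = -76/32767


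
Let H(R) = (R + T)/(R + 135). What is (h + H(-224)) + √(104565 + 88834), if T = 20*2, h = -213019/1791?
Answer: -18629147/159399 + √193399 ≈ 322.90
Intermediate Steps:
h = -213019/1791 (h = -213019*1/1791 = -213019/1791 ≈ -118.94)
T = 40
H(R) = (40 + R)/(135 + R) (H(R) = (R + 40)/(R + 135) = (40 + R)/(135 + R))
(h + H(-224)) + √(104565 + 88834) = (-213019/1791 + (40 - 224)/(135 - 224)) + √(104565 + 88834) = (-213019/1791 - 184/(-89)) + √193399 = (-213019/1791 - 1/89*(-184)) + √193399 = (-213019/1791 + 184/89) + √193399 = -18629147/159399 + √193399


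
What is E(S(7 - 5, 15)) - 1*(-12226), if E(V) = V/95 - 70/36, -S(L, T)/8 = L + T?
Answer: 20900687/1710 ≈ 12223.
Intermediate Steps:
S(L, T) = -8*L - 8*T (S(L, T) = -8*(L + T) = -8*L - 8*T)
E(V) = -35/18 + V/95 (E(V) = V*(1/95) - 70*1/36 = V/95 - 35/18 = -35/18 + V/95)
E(S(7 - 5, 15)) - 1*(-12226) = (-35/18 + (-8*(7 - 5) - 8*15)/95) - 1*(-12226) = (-35/18 + (-8*2 - 120)/95) + 12226 = (-35/18 + (-16 - 120)/95) + 12226 = (-35/18 + (1/95)*(-136)) + 12226 = (-35/18 - 136/95) + 12226 = -5773/1710 + 12226 = 20900687/1710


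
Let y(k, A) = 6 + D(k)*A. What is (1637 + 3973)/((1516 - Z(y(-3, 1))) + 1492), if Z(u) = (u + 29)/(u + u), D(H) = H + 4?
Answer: 19635/10519 ≈ 1.8666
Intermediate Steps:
D(H) = 4 + H
y(k, A) = 6 + A*(4 + k) (y(k, A) = 6 + (4 + k)*A = 6 + A*(4 + k))
Z(u) = (29 + u)/(2*u) (Z(u) = (29 + u)/((2*u)) = (29 + u)*(1/(2*u)) = (29 + u)/(2*u))
(1637 + 3973)/((1516 - Z(y(-3, 1))) + 1492) = (1637 + 3973)/((1516 - (29 + (6 + 1*(4 - 3)))/(2*(6 + 1*(4 - 3)))) + 1492) = 5610/((1516 - (29 + (6 + 1*1))/(2*(6 + 1*1))) + 1492) = 5610/((1516 - (29 + (6 + 1))/(2*(6 + 1))) + 1492) = 5610/((1516 - (29 + 7)/(2*7)) + 1492) = 5610/((1516 - 36/(2*7)) + 1492) = 5610/((1516 - 1*18/7) + 1492) = 5610/((1516 - 18/7) + 1492) = 5610/(10594/7 + 1492) = 5610/(21038/7) = 5610*(7/21038) = 19635/10519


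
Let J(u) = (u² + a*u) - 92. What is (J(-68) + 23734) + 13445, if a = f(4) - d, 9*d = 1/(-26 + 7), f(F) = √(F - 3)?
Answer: 7120885/171 ≈ 41643.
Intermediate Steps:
f(F) = √(-3 + F)
d = -1/171 (d = 1/(9*(-26 + 7)) = (⅑)/(-19) = (⅑)*(-1/19) = -1/171 ≈ -0.0058480)
a = 172/171 (a = √(-3 + 4) - 1*(-1/171) = √1 + 1/171 = 1 + 1/171 = 172/171 ≈ 1.0058)
J(u) = -92 + u² + 172*u/171 (J(u) = (u² + 172*u/171) - 92 = -92 + u² + 172*u/171)
(J(-68) + 23734) + 13445 = ((-92 + (-68)² + (172/171)*(-68)) + 23734) + 13445 = ((-92 + 4624 - 11696/171) + 23734) + 13445 = (763276/171 + 23734) + 13445 = 4821790/171 + 13445 = 7120885/171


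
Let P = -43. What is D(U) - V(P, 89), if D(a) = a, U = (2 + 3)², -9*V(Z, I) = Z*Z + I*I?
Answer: 9995/9 ≈ 1110.6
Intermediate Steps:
V(Z, I) = -I²/9 - Z²/9 (V(Z, I) = -(Z*Z + I*I)/9 = -(Z² + I²)/9 = -(I² + Z²)/9 = -I²/9 - Z²/9)
U = 25 (U = 5² = 25)
D(U) - V(P, 89) = 25 - (-⅑*89² - ⅑*(-43)²) = 25 - (-⅑*7921 - ⅑*1849) = 25 - (-7921/9 - 1849/9) = 25 - 1*(-9770/9) = 25 + 9770/9 = 9995/9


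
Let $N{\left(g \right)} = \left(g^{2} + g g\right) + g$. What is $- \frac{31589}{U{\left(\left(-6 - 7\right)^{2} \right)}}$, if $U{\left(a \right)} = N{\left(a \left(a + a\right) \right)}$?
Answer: $- \frac{31589}{6525902890} \approx -4.8406 \cdot 10^{-6}$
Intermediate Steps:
$N{\left(g \right)} = g + 2 g^{2}$ ($N{\left(g \right)} = \left(g^{2} + g^{2}\right) + g = 2 g^{2} + g = g + 2 g^{2}$)
$U{\left(a \right)} = 2 a^{2} \left(1 + 4 a^{2}\right)$ ($U{\left(a \right)} = a \left(a + a\right) \left(1 + 2 a \left(a + a\right)\right) = a 2 a \left(1 + 2 a 2 a\right) = 2 a^{2} \left(1 + 2 \cdot 2 a^{2}\right) = 2 a^{2} \left(1 + 4 a^{2}\right)$)
$- \frac{31589}{U{\left(\left(-6 - 7\right)^{2} \right)}} = - \frac{31589}{\left(\left(-6 - 7\right)^{2}\right)^{2} \left(2 + 8 \left(\left(-6 - 7\right)^{2}\right)^{2}\right)} = - \frac{31589}{\left(\left(-13\right)^{2}\right)^{2} \left(2 + 8 \left(\left(-13\right)^{2}\right)^{2}\right)} = - \frac{31589}{169^{2} \left(2 + 8 \cdot 169^{2}\right)} = - \frac{31589}{28561 \left(2 + 8 \cdot 28561\right)} = - \frac{31589}{28561 \left(2 + 228488\right)} = - \frac{31589}{28561 \cdot 228490} = - \frac{31589}{6525902890}$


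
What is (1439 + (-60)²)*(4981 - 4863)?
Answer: 594602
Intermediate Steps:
(1439 + (-60)²)*(4981 - 4863) = (1439 + 3600)*118 = 5039*118 = 594602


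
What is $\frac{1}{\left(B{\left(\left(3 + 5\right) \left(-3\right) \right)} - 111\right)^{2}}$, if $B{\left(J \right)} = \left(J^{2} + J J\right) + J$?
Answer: $\frac{1}{1034289} \approx 9.6685 \cdot 10^{-7}$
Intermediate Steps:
$B{\left(J \right)} = J + 2 J^{2}$ ($B{\left(J \right)} = \left(J^{2} + J^{2}\right) + J = 2 J^{2} + J = J + 2 J^{2}$)
$\frac{1}{\left(B{\left(\left(3 + 5\right) \left(-3\right) \right)} - 111\right)^{2}} = \frac{1}{\left(\left(3 + 5\right) \left(-3\right) \left(1 + 2 \left(3 + 5\right) \left(-3\right)\right) - 111\right)^{2}} = \frac{1}{\left(8 \left(-3\right) \left(1 + 2 \cdot 8 \left(-3\right)\right) - 111\right)^{2}} = \frac{1}{\left(- 24 \left(1 + 2 \left(-24\right)\right) - 111\right)^{2}} = \frac{1}{\left(- 24 \left(1 - 48\right) - 111\right)^{2}} = \frac{1}{\left(\left(-24\right) \left(-47\right) - 111\right)^{2}} = \frac{1}{\left(1128 - 111\right)^{2}} = \frac{1}{1017^{2}} = \frac{1}{1034289}$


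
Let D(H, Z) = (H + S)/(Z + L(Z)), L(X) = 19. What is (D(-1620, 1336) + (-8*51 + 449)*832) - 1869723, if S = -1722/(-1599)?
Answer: -32334308811/17615 ≈ -1.8356e+6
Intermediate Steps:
S = 14/13 (S = -1722*(-1/1599) = 14/13 ≈ 1.0769)
D(H, Z) = (14/13 + H)/(19 + Z) (D(H, Z) = (H + 14/13)/(Z + 19) = (14/13 + H)/(19 + Z))
(D(-1620, 1336) + (-8*51 + 449)*832) - 1869723 = ((14/13 - 1620)/(19 + 1336) + (-8*51 + 449)*832) - 1869723 = (-21046/13/1355 + (-408 + 449)*832) - 1869723 = ((1/1355)*(-21046/13) + 41*832) - 1869723 = (-21046/17615 + 34112) - 1869723 = 600861834/17615 - 1869723 = -32334308811/17615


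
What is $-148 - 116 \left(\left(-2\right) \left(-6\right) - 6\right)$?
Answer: $-844$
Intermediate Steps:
$-148 - 116 \left(\left(-2\right) \left(-6\right) - 6\right) = -148 - 116 \left(12 - 6\right) = -148 - 696 = -844$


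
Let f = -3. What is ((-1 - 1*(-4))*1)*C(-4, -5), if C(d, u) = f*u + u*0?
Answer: 45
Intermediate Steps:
C(d, u) = -3*u (C(d, u) = -3*u + u*0 = -3*u + 0 = -3*u)
((-1 - 1*(-4))*1)*C(-4, -5) = ((-1 - 1*(-4))*1)*(-3*(-5)) = ((-1 + 4)*1)*15 = (3*1)*15 = 3*15 = 45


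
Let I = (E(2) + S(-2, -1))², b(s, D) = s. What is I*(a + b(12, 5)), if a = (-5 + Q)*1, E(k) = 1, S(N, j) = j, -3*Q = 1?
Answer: 0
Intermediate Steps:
Q = -⅓ (Q = -⅓*1 = -⅓ ≈ -0.33333)
a = -16/3 (a = (-5 - ⅓)*1 = -16/3*1 = -16/3 ≈ -5.3333)
I = 0 (I = (1 - 1)² = 0² = 0)
I*(a + b(12, 5)) = 0*(-16/3 + 12) = 0*(20/3) = 0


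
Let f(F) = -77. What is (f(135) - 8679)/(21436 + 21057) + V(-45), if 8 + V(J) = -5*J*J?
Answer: -39144575/3863 ≈ -10133.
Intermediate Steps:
V(J) = -8 - 5*J² (V(J) = -8 - 5*J*J = -8 - 5*J²)
(f(135) - 8679)/(21436 + 21057) + V(-45) = (-77 - 8679)/(21436 + 21057) + (-8 - 5*(-45)²) = -8756/42493 + (-8 - 5*2025) = -8756*1/42493 + (-8 - 10125) = -796/3863 - 10133 = -39144575/3863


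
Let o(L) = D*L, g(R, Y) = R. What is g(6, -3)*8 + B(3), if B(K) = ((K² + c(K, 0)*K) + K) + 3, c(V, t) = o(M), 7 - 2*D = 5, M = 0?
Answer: 63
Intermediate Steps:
D = 1 (D = 7/2 - ½*5 = 7/2 - 5/2 = 1)
o(L) = L (o(L) = 1*L = L)
c(V, t) = 0
B(K) = 3 + K + K² (B(K) = ((K² + 0*K) + K) + 3 = ((K² + 0) + K) + 3 = (K² + K) + 3 = (K + K²) + 3 = 3 + K + K²)
g(6, -3)*8 + B(3) = 6*8 + (3 + 3 + 3²) = 48 + (3 + 3 + 9) = 48 + 15 = 63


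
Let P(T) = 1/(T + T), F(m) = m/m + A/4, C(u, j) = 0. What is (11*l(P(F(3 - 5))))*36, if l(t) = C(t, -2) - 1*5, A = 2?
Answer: -1980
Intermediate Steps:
F(m) = 3/2 (F(m) = m/m + 2/4 = 1 + 2*(¼) = 1 + ½ = 3/2)
P(T) = 1/(2*T)
l(t) = -5 (l(t) = 0 - 1*5 = 0 - 5 = -5)
(11*l(P(F(3 - 5))))*36 = (11*(-5))*36 = -55*36 = -1980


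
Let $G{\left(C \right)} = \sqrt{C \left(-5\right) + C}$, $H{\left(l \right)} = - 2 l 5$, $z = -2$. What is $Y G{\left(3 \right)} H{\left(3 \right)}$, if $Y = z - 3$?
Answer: $300 i \sqrt{3} \approx 519.62 i$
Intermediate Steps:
$Y = -5$ ($Y = -2 - 3 = -5$)
$H{\left(l \right)} = - 10 l$
$G{\left(C \right)} = 2 \sqrt{- C}$ ($G{\left(C \right)} = \sqrt{- 5 C + C} = \sqrt{- 4 C} = 2 \sqrt{- C}$)
$Y G{\left(3 \right)} H{\left(3 \right)} = - 5 \cdot 2 \sqrt{\left(-1\right) 3} \left(\left(-10\right) 3\right) = - 5 \cdot 2 \sqrt{-3} \left(-30\right) = - 5 \cdot 2 i \sqrt{3} \left(-30\right) = - 10 i \sqrt{3} \left(-30\right) = 300 i \sqrt{3}$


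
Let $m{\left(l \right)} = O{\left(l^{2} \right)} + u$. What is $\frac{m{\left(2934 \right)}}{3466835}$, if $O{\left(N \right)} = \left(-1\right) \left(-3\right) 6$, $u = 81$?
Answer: $\frac{99}{3466835} \approx 2.8556 \cdot 10^{-5}$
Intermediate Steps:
$O{\left(N \right)} = 18$ ($O{\left(N \right)} = 3 \cdot 6 = 18$)
$m{\left(l \right)} = 99$ ($m{\left(l \right)} = 18 + 81 = 99$)
$\frac{m{\left(2934 \right)}}{3466835} = \frac{99}{3466835}$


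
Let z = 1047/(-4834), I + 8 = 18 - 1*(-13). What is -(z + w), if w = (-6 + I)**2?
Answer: -1395979/4834 ≈ -288.78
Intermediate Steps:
I = 23 (I = -8 + (18 - 1*(-13)) = -8 + (18 + 13) = -8 + 31 = 23)
z = -1047/4834 (z = 1047*(-1/4834) = -1047/4834 ≈ -0.21659)
w = 289 (w = (-6 + 23)**2 = 17**2 = 289)
-(z + w) = -(-1047/4834 + 289) = -1*1395979/4834 = -1395979/4834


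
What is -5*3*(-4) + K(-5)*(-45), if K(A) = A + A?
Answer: 510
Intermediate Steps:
K(A) = 2*A
-5*3*(-4) + K(-5)*(-45) = -5*3*(-4) + (2*(-5))*(-45) = -15*(-4) - 10*(-45) = 60 + 450 = 510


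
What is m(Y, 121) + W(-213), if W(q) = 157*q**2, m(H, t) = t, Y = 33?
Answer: 7123054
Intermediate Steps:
m(Y, 121) + W(-213) = 121 + 157*(-213)**2 = 121 + 157*45369 = 121 + 7122933 = 7123054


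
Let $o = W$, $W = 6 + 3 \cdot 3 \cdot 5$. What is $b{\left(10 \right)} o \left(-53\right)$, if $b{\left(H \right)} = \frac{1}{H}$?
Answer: $- \frac{2703}{10} \approx -270.3$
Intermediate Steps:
$W = 51$ ($W = 6 + 3 \cdot 15 = 6 + 45 = 51$)
$o = 51$
$b{\left(10 \right)} o \left(-53\right) = \frac{1}{10} \cdot 51 \left(-53\right) = \frac{51}{10} \left(-53\right) = - \frac{2703}{10}$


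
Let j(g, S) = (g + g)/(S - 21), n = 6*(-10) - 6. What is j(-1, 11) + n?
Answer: -329/5 ≈ -65.800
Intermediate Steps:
n = -66 (n = -60 - 6 = -66)
j(g, S) = 2*g/(-21 + S) (j(g, S) = (2*g)/(-21 + S) = 2*g/(-21 + S))
j(-1, 11) + n = 2*(-1)/(-21 + 11) - 66 = 2*(-1)/(-10) - 66 = 2*(-1)*(-⅒) - 66 = ⅕ - 66 = -329/5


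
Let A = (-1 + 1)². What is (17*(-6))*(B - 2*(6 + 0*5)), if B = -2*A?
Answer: 1224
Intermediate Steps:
A = 0 (A = 0² = 0)
B = 0 (B = -2*0 = 0)
(17*(-6))*(B - 2*(6 + 0*5)) = (17*(-6))*(0 - 2*(6 + 0*5)) = -102*(0 - 2*(6 + 0)) = -102*(0 - 2*6) = -102*(0 - 12) = -102*(-12) = 1224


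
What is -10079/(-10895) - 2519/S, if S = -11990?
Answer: 2696213/2375110 ≈ 1.1352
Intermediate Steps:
-10079/(-10895) - 2519/S = -10079/(-10895) - 2519/(-11990) = -10079*(-1/10895) - 2519*(-1/11990) = 10079/10895 + 229/1090 = 2696213/2375110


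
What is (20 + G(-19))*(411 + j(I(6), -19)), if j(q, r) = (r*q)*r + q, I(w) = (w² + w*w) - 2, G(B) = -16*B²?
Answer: -148222756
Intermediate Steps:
I(w) = -2 + 2*w² (I(w) = (w² + w²) - 2 = 2*w² - 2 = -2 + 2*w²)
j(q, r) = q + q*r² (j(q, r) = (q*r)*r + q = q*r² + q = q + q*r²)
(20 + G(-19))*(411 + j(I(6), -19)) = (20 - 16*(-19)²)*(411 + (-2 + 2*6²)*(1 + (-19)²)) = (20 - 16*361)*(411 + (-2 + 2*36)*(1 + 361)) = (20 - 5776)*(411 + (-2 + 72)*362) = -5756*(411 + 70*362) = -5756*(411 + 25340) = -5756*25751 = -148222756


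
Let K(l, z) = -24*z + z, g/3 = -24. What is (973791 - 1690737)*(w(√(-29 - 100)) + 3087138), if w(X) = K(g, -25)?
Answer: -2213723484498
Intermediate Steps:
g = -72 (g = 3*(-24) = -72)
K(l, z) = -23*z
w(X) = 575 (w(X) = -23*(-25) = 575)
(973791 - 1690737)*(w(√(-29 - 100)) + 3087138) = (973791 - 1690737)*(575 + 3087138) = -716946*3087713 = -2213723484498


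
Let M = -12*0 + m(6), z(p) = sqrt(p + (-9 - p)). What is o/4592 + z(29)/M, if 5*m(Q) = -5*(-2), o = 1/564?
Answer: 1/2589888 + 3*I/2 ≈ 3.8612e-7 + 1.5*I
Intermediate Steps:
o = 1/564 ≈ 0.0017731
z(p) = 3*I (z(p) = sqrt(-9) = 3*I)
m(Q) = 2 (m(Q) = (-5*(-2))/5 = (1/5)*10 = 2)
M = 2 (M = -12*0 + 2 = 0 + 2 = 2)
o/4592 + z(29)/M = (1/564)/4592 + (3*I)/2 = (1/564)*(1/4592) + (3*I)*(1/2) = 1/2589888 + 3*I/2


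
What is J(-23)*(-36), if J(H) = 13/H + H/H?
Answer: -360/23 ≈ -15.652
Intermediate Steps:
J(H) = 1 + 13/H (J(H) = 13/H + 1 = 1 + 13/H)
J(-23)*(-36) = ((13 - 23)/(-23))*(-36) = -1/23*(-10)*(-36) = (10/23)*(-36) = -360/23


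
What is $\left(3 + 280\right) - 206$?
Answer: $77$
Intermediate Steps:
$\left(3 + 280\right) - 206 = 283 - 206 = 77$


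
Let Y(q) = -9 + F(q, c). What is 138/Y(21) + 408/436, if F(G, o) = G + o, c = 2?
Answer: 8235/763 ≈ 10.793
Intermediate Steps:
Y(q) = -7 + q (Y(q) = -9 + (q + 2) = -9 + (2 + q) = -7 + q)
138/Y(21) + 408/436 = 138/(-7 + 21) + 408/436 = 138/14 + 408*(1/436) = 138*(1/14) + 102/109 = 69/7 + 102/109 = 8235/763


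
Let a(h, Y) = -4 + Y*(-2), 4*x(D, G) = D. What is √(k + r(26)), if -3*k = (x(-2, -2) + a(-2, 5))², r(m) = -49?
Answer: I*√4287/6 ≈ 10.913*I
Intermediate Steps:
x(D, G) = D/4
a(h, Y) = -4 - 2*Y
k = -841/12 (k = -((¼)*(-2) + (-4 - 2*5))²/3 = -(-½ + (-4 - 10))²/3 = -(-½ - 14)²/3 = -(-29/2)²/3 = -⅓*841/4 = -841/12 ≈ -70.083)
√(k + r(26)) = √(-841/12 - 49) = √(-1429/12) = I*√4287/6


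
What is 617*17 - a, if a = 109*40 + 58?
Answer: 6071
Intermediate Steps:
a = 4418 (a = 4360 + 58 = 4418)
617*17 - a = 617*17 - 1*4418 = 10489 - 4418 = 6071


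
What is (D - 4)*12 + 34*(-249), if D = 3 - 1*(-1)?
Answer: -8466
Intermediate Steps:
D = 4 (D = 3 + 1 = 4)
(D - 4)*12 + 34*(-249) = (4 - 4)*12 + 34*(-249) = 0*12 - 8466 = 0 - 8466 = -8466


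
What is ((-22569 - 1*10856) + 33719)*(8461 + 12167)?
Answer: 6064632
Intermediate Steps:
((-22569 - 1*10856) + 33719)*(8461 + 12167) = ((-22569 - 10856) + 33719)*20628 = (-33425 + 33719)*20628 = 294*20628 = 6064632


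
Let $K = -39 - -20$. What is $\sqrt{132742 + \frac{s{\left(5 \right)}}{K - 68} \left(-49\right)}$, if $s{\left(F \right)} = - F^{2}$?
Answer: $\frac{\sqrt{1004617623}}{87} \approx 364.32$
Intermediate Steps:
$K = -19$ ($K = -39 + 20 = -19$)
$\sqrt{132742 + \frac{s{\left(5 \right)}}{K - 68} \left(-49\right)} = \sqrt{132742 + \frac{\left(-1\right) 5^{2}}{-19 - 68} \left(-49\right)} = \sqrt{132742 + \frac{\left(-1\right) 25}{-87} \left(-49\right)} = \sqrt{132742 + \left(-25\right) \left(- \frac{1}{87}\right) \left(-49\right)} = \sqrt{132742 + \frac{25}{87} \left(-49\right)} = \sqrt{132742 - \frac{1225}{87}} = \sqrt{\frac{11547329}{87}} = \frac{\sqrt{1004617623}}{87}$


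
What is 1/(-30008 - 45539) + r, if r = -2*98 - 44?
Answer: -18131281/75547 ≈ -240.00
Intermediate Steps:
r = -240 (r = -196 - 44 = -240)
1/(-30008 - 45539) + r = 1/(-30008 - 45539) - 240 = 1/(-75547) - 240 = -1/75547 - 240 = -18131281/75547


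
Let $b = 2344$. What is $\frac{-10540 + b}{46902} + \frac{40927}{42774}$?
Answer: $\frac{261497075}{334364358} \approx 0.78207$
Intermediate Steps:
$\frac{-10540 + b}{46902} + \frac{40927}{42774} = \frac{-10540 + 2344}{46902} + \frac{40927}{42774} = \left(-8196\right) \frac{1}{46902} + 40927 \cdot \frac{1}{42774} = - \frac{1366}{7817} + \frac{40927}{42774} = \frac{261497075}{334364358}$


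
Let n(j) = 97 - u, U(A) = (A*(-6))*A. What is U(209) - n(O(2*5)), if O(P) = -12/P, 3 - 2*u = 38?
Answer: -524401/2 ≈ -2.6220e+5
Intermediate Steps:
U(A) = -6*A**2 (U(A) = (-6*A)*A = -6*A**2)
u = -35/2 (u = 3/2 - 1/2*38 = 3/2 - 19 = -35/2 ≈ -17.500)
n(j) = 229/2 (n(j) = 97 - 1*(-35/2) = 97 + 35/2 = 229/2)
U(209) - n(O(2*5)) = -6*209**2 - 1*229/2 = -6*43681 - 229/2 = -262086 - 229/2 = -524401/2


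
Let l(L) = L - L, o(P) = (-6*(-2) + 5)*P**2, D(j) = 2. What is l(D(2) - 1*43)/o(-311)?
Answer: 0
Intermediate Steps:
o(P) = 17*P**2 (o(P) = (12 + 5)*P**2 = 17*P**2)
l(L) = 0
l(D(2) - 1*43)/o(-311) = 0/((17*(-311)**2)) = 0/((17*96721)) = 0/1644257 = 0*(1/1644257) = 0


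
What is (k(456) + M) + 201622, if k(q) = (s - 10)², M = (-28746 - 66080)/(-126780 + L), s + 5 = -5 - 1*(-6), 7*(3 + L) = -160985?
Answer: 105799987485/524233 ≈ 2.0182e+5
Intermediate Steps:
L = -161006/7 (L = -3 + (⅐)*(-160985) = -3 - 160985/7 = -161006/7 ≈ -23001.)
s = -4 (s = -5 + (-5 - 1*(-6)) = -5 + (-5 + 6) = -5 + 1 = -4)
M = 331891/524233 (M = (-28746 - 66080)/(-126780 - 161006/7) = -94826/(-1048466/7) = -94826*(-7/1048466) = 331891/524233 ≈ 0.63310)
k(q) = 196 (k(q) = (-4 - 10)² = (-14)² = 196)
(k(456) + M) + 201622 = (196 + 331891/524233) + 201622 = 103081559/524233 + 201622 = 105799987485/524233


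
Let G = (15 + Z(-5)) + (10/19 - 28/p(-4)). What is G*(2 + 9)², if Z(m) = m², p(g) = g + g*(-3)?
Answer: 170247/38 ≈ 4480.2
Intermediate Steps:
p(g) = -2*g (p(g) = g - 3*g = -2*g)
G = 1407/38 (G = (15 + (-5)²) + (10/19 - 28/((-2*(-4)))) = (15 + 25) + (10*(1/19) - 28/8) = 40 + (10/19 - 28*⅛) = 40 + (10/19 - 7/2) = 40 - 113/38 = 1407/38 ≈ 37.026)
G*(2 + 9)² = 1407*(2 + 9)²/38 = (1407/38)*11² = (1407/38)*121 = 170247/38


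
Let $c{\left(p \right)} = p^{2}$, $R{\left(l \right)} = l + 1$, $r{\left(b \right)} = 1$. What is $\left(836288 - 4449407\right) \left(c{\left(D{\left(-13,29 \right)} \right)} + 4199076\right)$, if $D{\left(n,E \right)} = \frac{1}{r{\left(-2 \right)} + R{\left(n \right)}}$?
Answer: $- \frac{1835783118256443}{121} \approx -1.5172 \cdot 10^{13}$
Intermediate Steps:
$R{\left(l \right)} = 1 + l$
$D{\left(n,E \right)} = \frac{1}{2 + n}$ ($D{\left(n,E \right)} = \frac{1}{1 + \left(1 + n\right)} = \frac{1}{2 + n}$)
$\left(836288 - 4449407\right) \left(c{\left(D{\left(-13,29 \right)} \right)} + 4199076\right) = \left(836288 - 4449407\right) \left(\left(\frac{1}{2 - 13}\right)^{2} + 4199076\right) = - 3613119 \left(\left(\frac{1}{-11}\right)^{2} + 4199076\right) = - 3613119 \left(\left(- \frac{1}{11}\right)^{2} + 4199076\right) = - 3613119 \left(\frac{1}{121} + 4199076\right) = \left(-3613119\right) \frac{508088197}{121} = - \frac{1835783118256443}{121}$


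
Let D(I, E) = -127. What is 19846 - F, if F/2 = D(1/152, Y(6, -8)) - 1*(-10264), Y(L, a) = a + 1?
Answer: -428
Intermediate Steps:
Y(L, a) = 1 + a
F = 20274 (F = 2*(-127 - 1*(-10264)) = 2*(-127 + 10264) = 2*10137 = 20274)
19846 - F = 19846 - 1*20274 = 19846 - 20274 = -428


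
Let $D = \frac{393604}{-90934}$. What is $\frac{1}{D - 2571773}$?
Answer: $- \frac{2393}{6154263147} \approx -3.8884 \cdot 10^{-7}$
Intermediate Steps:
$D = - \frac{10358}{2393}$ ($D = 393604 \left(- \frac{1}{90934}\right) = - \frac{10358}{2393} \approx -4.3285$)
$\frac{1}{D - 2571773} = \frac{1}{- \frac{10358}{2393} - 2571773} = \frac{1}{- \frac{6154263147}{2393}} = - \frac{2393}{6154263147}$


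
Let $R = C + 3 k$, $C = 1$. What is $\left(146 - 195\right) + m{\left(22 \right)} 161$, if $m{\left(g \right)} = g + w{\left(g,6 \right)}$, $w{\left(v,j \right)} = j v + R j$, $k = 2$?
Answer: $31507$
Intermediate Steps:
$R = 7$ ($R = 1 + 3 \cdot 2 = 1 + 6 = 7$)
$w{\left(v,j \right)} = 7 j + j v$ ($w{\left(v,j \right)} = j v + 7 j = 7 j + j v$)
$m{\left(g \right)} = 42 + 7 g$ ($m{\left(g \right)} = g + 6 \left(7 + g\right) = g + \left(42 + 6 g\right) = 42 + 7 g$)
$\left(146 - 195\right) + m{\left(22 \right)} 161 = \left(146 - 195\right) + \left(42 + 7 \cdot 22\right) 161 = -49 + \left(42 + 154\right) 161 = -49 + 196 \cdot 161 = -49 + 31556 = 31507$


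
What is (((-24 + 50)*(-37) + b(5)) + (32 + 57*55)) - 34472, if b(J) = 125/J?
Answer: -32242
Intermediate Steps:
(((-24 + 50)*(-37) + b(5)) + (32 + 57*55)) - 34472 = (((-24 + 50)*(-37) + 125/5) + (32 + 57*55)) - 34472 = ((26*(-37) + 125*(1/5)) + (32 + 3135)) - 34472 = ((-962 + 25) + 3167) - 34472 = (-937 + 3167) - 34472 = 2230 - 34472 = -32242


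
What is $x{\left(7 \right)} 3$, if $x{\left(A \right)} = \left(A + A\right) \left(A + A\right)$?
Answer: $588$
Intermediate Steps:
$x{\left(A \right)} = 4 A^{2}$ ($x{\left(A \right)} = 2 A 2 A = 4 A^{2}$)
$x{\left(7 \right)} 3 = 4 \cdot 7^{2} \cdot 3 = 4 \cdot 49 \cdot 3 = 196 \cdot 3 = 588$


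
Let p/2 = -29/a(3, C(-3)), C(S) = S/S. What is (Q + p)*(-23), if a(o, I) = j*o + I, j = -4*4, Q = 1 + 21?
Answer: -25116/47 ≈ -534.38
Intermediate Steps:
Q = 22
j = -16
C(S) = 1
a(o, I) = I - 16*o (a(o, I) = -16*o + I = I - 16*o)
p = 58/47 (p = 2*(-29/(1 - 16*3)) = 2*(-29/(1 - 48)) = 2*(-29/(-47)) = 2*(-29*(-1/47)) = 2*(29/47) = 58/47 ≈ 1.2340)
(Q + p)*(-23) = (22 + 58/47)*(-23) = (1092/47)*(-23) = -25116/47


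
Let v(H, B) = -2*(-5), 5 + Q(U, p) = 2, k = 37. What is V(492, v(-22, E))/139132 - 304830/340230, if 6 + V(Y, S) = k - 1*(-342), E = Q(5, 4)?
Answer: -1409490059/1577896012 ≈ -0.89327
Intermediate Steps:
Q(U, p) = -3 (Q(U, p) = -5 + 2 = -3)
E = -3
v(H, B) = 10
V(Y, S) = 373 (V(Y, S) = -6 + (37 - 1*(-342)) = -6 + (37 + 342) = -6 + 379 = 373)
V(492, v(-22, E))/139132 - 304830/340230 = 373/139132 - 304830/340230 = 373*(1/139132) - 304830*1/340230 = 373/139132 - 10161/11341 = -1409490059/1577896012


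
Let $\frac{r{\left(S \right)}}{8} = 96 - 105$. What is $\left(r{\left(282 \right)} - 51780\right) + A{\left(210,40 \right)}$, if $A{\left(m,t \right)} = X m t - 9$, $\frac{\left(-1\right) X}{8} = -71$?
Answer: $4719339$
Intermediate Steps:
$X = 568$ ($X = \left(-8\right) \left(-71\right) = 568$)
$r{\left(S \right)} = -72$ ($r{\left(S \right)} = 8 \left(96 - 105\right) = 8 \left(-9\right) = -72$)
$A{\left(m,t \right)} = -9 + 568 m t$ ($A{\left(m,t \right)} = 568 m t - 9 = -9 + 568 m t$)
$\left(r{\left(282 \right)} - 51780\right) + A{\left(210,40 \right)} = \left(-72 - 51780\right) - \left(9 - 4771200\right) = -51852 + \left(-9 + 4771200\right) = -51852 + 4771191 = 4719339$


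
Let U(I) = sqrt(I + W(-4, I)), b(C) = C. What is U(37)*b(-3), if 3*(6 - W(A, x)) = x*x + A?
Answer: -6*I*sqrt(103) ≈ -60.893*I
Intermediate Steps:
W(A, x) = 6 - A/3 - x**2/3 (W(A, x) = 6 - (x*x + A)/3 = 6 - (x**2 + A)/3 = 6 - (A + x**2)/3 = 6 + (-A/3 - x**2/3) = 6 - A/3 - x**2/3)
U(I) = sqrt(22/3 + I - I**2/3) (U(I) = sqrt(I + (6 - 1/3*(-4) - I**2/3)) = sqrt(I + (6 + 4/3 - I**2/3)) = sqrt(I + (22/3 - I**2/3)) = sqrt(22/3 + I - I**2/3))
U(37)*b(-3) = (sqrt(66 - 3*37**2 + 9*37)/3)*(-3) = (sqrt(66 - 3*1369 + 333)/3)*(-3) = (sqrt(66 - 4107 + 333)/3)*(-3) = (sqrt(-3708)/3)*(-3) = ((6*I*sqrt(103))/3)*(-3) = (2*I*sqrt(103))*(-3) = -6*I*sqrt(103)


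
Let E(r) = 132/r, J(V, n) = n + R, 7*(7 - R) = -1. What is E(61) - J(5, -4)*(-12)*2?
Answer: 33132/427 ≈ 77.593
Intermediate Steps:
R = 50/7 (R = 7 - ⅐*(-1) = 7 + ⅐ = 50/7 ≈ 7.1429)
J(V, n) = 50/7 + n (J(V, n) = n + 50/7 = 50/7 + n)
E(61) - J(5, -4)*(-12)*2 = 132/61 - (50/7 - 4)*(-12)*2 = 132*(1/61) - (22/7)*(-12)*2 = 132/61 - (-264)*2/7 = 132/61 - 1*(-528/7) = 132/61 + 528/7 = 33132/427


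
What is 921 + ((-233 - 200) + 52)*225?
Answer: -84804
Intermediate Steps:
921 + ((-233 - 200) + 52)*225 = 921 + (-433 + 52)*225 = 921 - 381*225 = 921 - 85725 = -84804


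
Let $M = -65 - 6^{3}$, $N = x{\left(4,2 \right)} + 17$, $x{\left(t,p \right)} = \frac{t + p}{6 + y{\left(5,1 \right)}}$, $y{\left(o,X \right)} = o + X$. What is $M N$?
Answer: $- \frac{9835}{2} \approx -4917.5$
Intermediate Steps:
$y{\left(o,X \right)} = X + o$
$x{\left(t,p \right)} = \frac{p}{12} + \frac{t}{12}$ ($x{\left(t,p \right)} = \frac{t + p}{6 + \left(1 + 5\right)} = \frac{p + t}{6 + 6} = \frac{p + t}{12} = \left(p + t\right) \frac{1}{12} = \frac{p}{12} + \frac{t}{12}$)
$N = \frac{35}{2}$ ($N = \left(\frac{1}{12} \cdot 2 + \frac{1}{12} \cdot 4\right) + 17 = \left(\frac{1}{6} + \frac{1}{3}\right) + 17 = \frac{1}{2} + 17 = \frac{35}{2} \approx 17.5$)
$M = -281$ ($M = -65 - 216 = -281$)
$M N = \left(-281\right) \frac{35}{2} = - \frac{9835}{2}$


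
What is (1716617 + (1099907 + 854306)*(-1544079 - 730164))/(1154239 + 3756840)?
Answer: -4444353519142/4911079 ≈ -9.0497e+5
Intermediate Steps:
(1716617 + (1099907 + 854306)*(-1544079 - 730164))/(1154239 + 3756840) = (1716617 + 1954213*(-2274243))/4911079 = (1716617 - 4444355235759)*(1/4911079) = -4444353519142*1/4911079 = -4444353519142/4911079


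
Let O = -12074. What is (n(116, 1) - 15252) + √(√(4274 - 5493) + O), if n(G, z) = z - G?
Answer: -15367 + √(-12074 + I*√1219) ≈ -15367.0 + 109.88*I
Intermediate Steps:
(n(116, 1) - 15252) + √(√(4274 - 5493) + O) = ((1 - 1*116) - 15252) + √(√(4274 - 5493) - 12074) = ((1 - 116) - 15252) + √(√(-1219) - 12074) = (-115 - 15252) + √(I*√1219 - 12074) = -15367 + √(-12074 + I*√1219)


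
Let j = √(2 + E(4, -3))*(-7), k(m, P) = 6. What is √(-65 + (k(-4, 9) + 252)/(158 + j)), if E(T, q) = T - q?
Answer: I*√1184639/137 ≈ 7.9446*I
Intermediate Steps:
j = -21 (j = √(2 + (4 - 1*(-3)))*(-7) = √(2 + (4 + 3))*(-7) = √(2 + 7)*(-7) = √9*(-7) = 3*(-7) = -21)
√(-65 + (k(-4, 9) + 252)/(158 + j)) = √(-65 + (6 + 252)/(158 - 21)) = √(-65 + 258/137) = √(-8647/137) = I*√1184639/137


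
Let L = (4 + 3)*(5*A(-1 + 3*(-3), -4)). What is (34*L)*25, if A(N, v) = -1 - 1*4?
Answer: -148750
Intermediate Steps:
A(N, v) = -5 (A(N, v) = -1 - 4 = -5)
L = -175 (L = (4 + 3)*(5*(-5)) = 7*(-25) = -175)
(34*L)*25 = (34*(-175))*25 = -5950*25 = -148750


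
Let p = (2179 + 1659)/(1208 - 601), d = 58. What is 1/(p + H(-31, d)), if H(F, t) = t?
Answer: 607/39044 ≈ 0.015547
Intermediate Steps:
p = 3838/607 ≈ 6.3229
1/(p + H(-31, d)) = 1/(3838/607 + 58) = 1/(39044/607) = 607/39044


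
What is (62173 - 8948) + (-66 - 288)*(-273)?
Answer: 149867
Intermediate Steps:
(62173 - 8948) + (-66 - 288)*(-273) = 53225 - 354*(-273) = 53225 + 96642 = 149867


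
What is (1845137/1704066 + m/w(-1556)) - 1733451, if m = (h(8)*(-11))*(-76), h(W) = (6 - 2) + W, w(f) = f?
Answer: -164153779530887/94697382 ≈ -1.7335e+6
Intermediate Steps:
h(W) = 4 + W
m = 10032 (m = ((4 + 8)*(-11))*(-76) = (12*(-11))*(-76) = -132*(-76) = 10032)
(1845137/1704066 + m/w(-1556)) - 1733451 = (1845137/1704066 + 10032/(-1556)) - 1733451 = (1845137*(1/1704066) + 10032*(-1/1556)) - 1733451 = (263591/243438 - 2508/389) - 1733451 = -508005605/94697382 - 1733451 = -164153779530887/94697382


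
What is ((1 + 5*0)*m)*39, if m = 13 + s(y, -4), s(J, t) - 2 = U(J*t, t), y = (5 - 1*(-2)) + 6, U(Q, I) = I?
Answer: 429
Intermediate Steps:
y = 13 (y = (5 + 2) + 6 = 7 + 6 = 13)
s(J, t) = 2 + t
m = 11 (m = 13 + (2 - 4) = 13 - 2 = 11)
((1 + 5*0)*m)*39 = ((1 + 5*0)*11)*39 = ((1 + 0)*11)*39 = (1*11)*39 = 11*39 = 429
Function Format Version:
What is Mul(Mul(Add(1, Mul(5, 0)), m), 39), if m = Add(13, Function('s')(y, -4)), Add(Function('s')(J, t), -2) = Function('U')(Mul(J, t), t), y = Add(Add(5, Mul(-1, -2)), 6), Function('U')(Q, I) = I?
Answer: 429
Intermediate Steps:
y = 13 (y = Add(Add(5, 2), 6) = Add(7, 6) = 13)
Function('s')(J, t) = Add(2, t)
m = 11 (m = Add(13, Add(2, -4)) = Add(13, -2) = 11)
Mul(Mul(Add(1, Mul(5, 0)), m), 39) = Mul(Mul(Add(1, Mul(5, 0)), 11), 39) = Mul(Mul(Add(1, 0), 11), 39) = Mul(Mul(1, 11), 39) = Mul(11, 39) = 429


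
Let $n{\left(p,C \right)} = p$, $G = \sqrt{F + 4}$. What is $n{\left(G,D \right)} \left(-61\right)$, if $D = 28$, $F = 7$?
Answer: $- 61 \sqrt{11} \approx -202.31$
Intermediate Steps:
$G = \sqrt{11}$ ($G = \sqrt{7 + 4} = \sqrt{11} \approx 3.3166$)
$n{\left(G,D \right)} \left(-61\right) = \sqrt{11} \left(-61\right) = - 61 \sqrt{11}$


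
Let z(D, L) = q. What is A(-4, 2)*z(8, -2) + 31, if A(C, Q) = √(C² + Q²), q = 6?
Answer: 31 + 12*√5 ≈ 57.833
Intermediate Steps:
z(D, L) = 6
A(-4, 2)*z(8, -2) + 31 = √((-4)² + 2²)*6 + 31 = √(16 + 4)*6 + 31 = √20*6 + 31 = (2*√5)*6 + 31 = 12*√5 + 31 = 31 + 12*√5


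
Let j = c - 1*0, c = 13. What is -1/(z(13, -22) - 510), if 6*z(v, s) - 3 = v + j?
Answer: 6/3031 ≈ 0.0019795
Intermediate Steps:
j = 13 (j = 13 - 1*0 = 13 + 0 = 13)
z(v, s) = 8/3 + v/6 (z(v, s) = ½ + (v + 13)/6 = ½ + (13 + v)/6 = ½ + (13/6 + v/6) = 8/3 + v/6)
-1/(z(13, -22) - 510) = -1/((8/3 + (⅙)*13) - 510) = -1/((8/3 + 13/6) - 510) = -1/(29/6 - 510) = -1/(-3031/6) = -1*(-6/3031) = 6/3031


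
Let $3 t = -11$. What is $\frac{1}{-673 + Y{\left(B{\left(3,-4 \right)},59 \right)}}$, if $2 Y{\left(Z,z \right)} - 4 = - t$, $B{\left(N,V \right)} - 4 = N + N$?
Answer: $- \frac{6}{4015} \approx -0.0014944$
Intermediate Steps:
$t = - \frac{11}{3}$ ($t = \frac{1}{3} \left(-11\right) = - \frac{11}{3} \approx -3.6667$)
$B{\left(N,V \right)} = 4 + 2 N$ ($B{\left(N,V \right)} = 4 + \left(N + N\right) = 4 + 2 N$)
$Y{\left(Z,z \right)} = \frac{23}{6}$ ($Y{\left(Z,z \right)} = 2 + \frac{\left(-1\right) \left(- \frac{11}{3}\right)}{2} = 2 + \frac{1}{2} \cdot \frac{11}{3} = 2 + \frac{11}{6} = \frac{23}{6}$)
$\frac{1}{-673 + Y{\left(B{\left(3,-4 \right)},59 \right)}} = \frac{1}{-673 + \frac{23}{6}} = \frac{1}{- \frac{4015}{6}} = - \frac{6}{4015}$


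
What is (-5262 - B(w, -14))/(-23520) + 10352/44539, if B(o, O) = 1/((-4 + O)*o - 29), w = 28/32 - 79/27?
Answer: 7565940663/16586323600 ≈ 0.45616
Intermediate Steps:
w = -443/216 (w = 28*(1/32) - 79*1/27 = 7/8 - 79/27 = -443/216 ≈ -2.0509)
B(o, O) = 1/(-29 + o*(-4 + O)) (B(o, O) = 1/(o*(-4 + O) - 29) = 1/(-29 + o*(-4 + O)))
(-5262 - B(w, -14))/(-23520) + 10352/44539 = (-5262 - 1/(-29 - 4*(-443/216) - 14*(-443/216)))/(-23520) + 10352/44539 = (-5262 - 1/(-29 + 443/54 + 3101/108))*(-1/23520) + 10352*(1/44539) = (-5262 - 1/95/12)*(-1/23520) + 10352/44539 = (-5262 - 1*12/95)*(-1/23520) + 10352/44539 = (-5262 - 12/95)*(-1/23520) + 10352/44539 = -499902/95*(-1/23520) + 10352/44539 = 83317/372400 + 10352/44539 = 7565940663/16586323600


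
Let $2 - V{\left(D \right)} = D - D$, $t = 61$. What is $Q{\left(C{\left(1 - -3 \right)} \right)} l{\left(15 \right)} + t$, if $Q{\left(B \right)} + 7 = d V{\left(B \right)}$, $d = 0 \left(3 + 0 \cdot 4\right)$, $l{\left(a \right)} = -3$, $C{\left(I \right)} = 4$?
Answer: $82$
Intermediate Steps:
$V{\left(D \right)} = 2$ ($V{\left(D \right)} = 2 - \left(D - D\right) = 2 - 0 = 2 + 0 = 2$)
$d = 0$ ($d = 0 \left(3 + 0\right) = 0 \cdot 3 = 0$)
$Q{\left(B \right)} = -7$ ($Q{\left(B \right)} = -7 + 0 \cdot 2 = -7 + 0 = -7$)
$Q{\left(C{\left(1 - -3 \right)} \right)} l{\left(15 \right)} + t = \left(-7\right) \left(-3\right) + 61 = 21 + 61 = 82$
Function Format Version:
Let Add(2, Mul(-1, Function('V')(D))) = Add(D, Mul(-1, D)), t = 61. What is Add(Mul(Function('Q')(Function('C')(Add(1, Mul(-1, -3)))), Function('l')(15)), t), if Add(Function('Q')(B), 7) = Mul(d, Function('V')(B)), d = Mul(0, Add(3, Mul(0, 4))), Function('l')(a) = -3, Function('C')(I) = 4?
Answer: 82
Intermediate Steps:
Function('V')(D) = 2 (Function('V')(D) = Add(2, Mul(-1, Add(D, Mul(-1, D)))) = Add(2, Mul(-1, 0)) = Add(2, 0) = 2)
d = 0 (d = Mul(0, Add(3, 0)) = Mul(0, 3) = 0)
Function('Q')(B) = -7 (Function('Q')(B) = Add(-7, Mul(0, 2)) = Add(-7, 0) = -7)
Add(Mul(Function('Q')(Function('C')(Add(1, Mul(-1, -3)))), Function('l')(15)), t) = Add(Mul(-7, -3), 61) = Add(21, 61) = 82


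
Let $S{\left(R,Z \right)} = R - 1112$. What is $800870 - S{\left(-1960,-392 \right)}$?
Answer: $803942$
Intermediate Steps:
$S{\left(R,Z \right)} = -1112 + R$
$800870 - S{\left(-1960,-392 \right)} = 800870 - \left(-1112 - 1960\right) = 800870 - -3072 = 800870 + 3072 = 803942$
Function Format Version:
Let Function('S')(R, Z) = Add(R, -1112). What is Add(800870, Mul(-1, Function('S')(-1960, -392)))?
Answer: 803942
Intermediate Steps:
Function('S')(R, Z) = Add(-1112, R)
Add(800870, Mul(-1, Function('S')(-1960, -392))) = Add(800870, Mul(-1, Add(-1112, -1960))) = Add(800870, Mul(-1, -3072)) = Add(800870, 3072) = 803942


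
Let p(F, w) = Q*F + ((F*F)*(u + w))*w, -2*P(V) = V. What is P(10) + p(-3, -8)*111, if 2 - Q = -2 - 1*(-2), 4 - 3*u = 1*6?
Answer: 68593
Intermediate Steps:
u = -⅔ (u = 4/3 - 6/3 = 4/3 - ⅓*6 = 4/3 - 2 = -⅔ ≈ -0.66667)
Q = 2 (Q = 2 - (-2 - 1*(-2)) = 2 - (-2 + 2) = 2 - 1*0 = 2 + 0 = 2)
P(V) = -V/2
p(F, w) = 2*F + w*F²*(-⅔ + w) (p(F, w) = 2*F + ((F*F)*(-⅔ + w))*w = 2*F + (F²*(-⅔ + w))*w = 2*F + w*F²*(-⅔ + w))
P(10) + p(-3, -8)*111 = -½*10 + ((⅓)*(-3)*(6 - 2*(-3)*(-8) + 3*(-3)*(-8)²))*111 = -5 + ((⅓)*(-3)*(6 - 48 + 3*(-3)*64))*111 = -5 + ((⅓)*(-3)*(6 - 48 - 576))*111 = -5 + ((⅓)*(-3)*(-618))*111 = -5 + 618*111 = -5 + 68598 = 68593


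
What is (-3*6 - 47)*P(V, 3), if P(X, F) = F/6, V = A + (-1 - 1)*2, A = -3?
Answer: -65/2 ≈ -32.500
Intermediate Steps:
V = -7 (V = -3 + (-1 - 1)*2 = -3 - 2*2 = -3 - 4 = -7)
P(X, F) = F/6 (P(X, F) = F*(1/6) = F/6)
(-3*6 - 47)*P(V, 3) = (-3*6 - 47)*((1/6)*3) = (-18 - 47)*(1/2) = -65*1/2 = -65/2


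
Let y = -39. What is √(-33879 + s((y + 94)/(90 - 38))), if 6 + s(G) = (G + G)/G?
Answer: I*√33883 ≈ 184.07*I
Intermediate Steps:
s(G) = -4 (s(G) = -6 + (G + G)/G = -6 + (2*G)/G = -6 + 2 = -4)
√(-33879 + s((y + 94)/(90 - 38))) = √(-33879 - 4) = √(-33883) = I*√33883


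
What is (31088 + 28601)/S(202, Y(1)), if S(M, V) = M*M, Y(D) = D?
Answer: 59689/40804 ≈ 1.4628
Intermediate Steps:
S(M, V) = M²
(31088 + 28601)/S(202, Y(1)) = (31088 + 28601)/(202²) = 59689/40804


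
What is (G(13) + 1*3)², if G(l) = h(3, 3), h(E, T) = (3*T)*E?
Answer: 900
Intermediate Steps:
h(E, T) = 3*E*T
G(l) = 27 (G(l) = 3*3*3 = 27)
(G(13) + 1*3)² = (27 + 1*3)² = (27 + 3)² = 30² = 900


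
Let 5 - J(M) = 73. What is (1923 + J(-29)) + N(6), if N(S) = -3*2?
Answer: 1849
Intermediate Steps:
N(S) = -6
J(M) = -68 (J(M) = 5 - 1*73 = 5 - 73 = -68)
(1923 + J(-29)) + N(6) = (1923 - 68) - 6 = 1855 - 6 = 1849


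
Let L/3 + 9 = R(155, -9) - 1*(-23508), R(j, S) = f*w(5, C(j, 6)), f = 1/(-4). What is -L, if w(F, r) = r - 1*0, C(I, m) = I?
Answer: -281523/4 ≈ -70381.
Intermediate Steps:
w(F, r) = r (w(F, r) = r + 0 = r)
f = -¼ ≈ -0.25000
R(j, S) = -j/4
L = 281523/4 (L = -27 + 3*(-¼*155 - 1*(-23508)) = -27 + 3*(-155/4 + 23508) = -27 + 3*(93877/4) = -27 + 281631/4 = 281523/4 ≈ 70381.)
-L = -1*281523/4 = -281523/4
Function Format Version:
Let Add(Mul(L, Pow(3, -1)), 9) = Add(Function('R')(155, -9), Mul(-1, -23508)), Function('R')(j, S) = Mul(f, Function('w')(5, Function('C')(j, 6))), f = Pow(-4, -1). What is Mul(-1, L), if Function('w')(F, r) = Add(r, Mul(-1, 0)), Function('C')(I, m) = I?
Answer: Rational(-281523, 4) ≈ -70381.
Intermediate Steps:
Function('w')(F, r) = r (Function('w')(F, r) = Add(r, 0) = r)
f = Rational(-1, 4) ≈ -0.25000
Function('R')(j, S) = Mul(Rational(-1, 4), j)
L = Rational(281523, 4) (L = Add(-27, Mul(3, Add(Mul(Rational(-1, 4), 155), Mul(-1, -23508)))) = Add(-27, Mul(3, Add(Rational(-155, 4), 23508))) = Add(-27, Mul(3, Rational(93877, 4))) = Add(-27, Rational(281631, 4)) = Rational(281523, 4) ≈ 70381.)
Mul(-1, L) = Mul(-1, Rational(281523, 4)) = Rational(-281523, 4)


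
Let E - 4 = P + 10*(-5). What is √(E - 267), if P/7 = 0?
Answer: I*√313 ≈ 17.692*I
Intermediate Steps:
P = 0 (P = 7*0 = 0)
E = -46 (E = 4 + (0 + 10*(-5)) = 4 + (0 - 50) = 4 - 50 = -46)
√(E - 267) = √(-46 - 267) = √(-313) = I*√313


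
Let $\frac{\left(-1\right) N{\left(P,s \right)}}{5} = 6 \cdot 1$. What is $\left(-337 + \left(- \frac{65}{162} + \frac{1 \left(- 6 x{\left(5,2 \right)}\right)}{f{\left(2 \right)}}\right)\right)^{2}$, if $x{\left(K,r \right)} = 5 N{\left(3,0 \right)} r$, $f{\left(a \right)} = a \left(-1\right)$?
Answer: $\frac{40183810681}{26244} \approx 1.5312 \cdot 10^{6}$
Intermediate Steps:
$N{\left(P,s \right)} = -30$ ($N{\left(P,s \right)} = - 5 \cdot 6 \cdot 1 = \left(-5\right) 6 = -30$)
$f{\left(a \right)} = - a$
$x{\left(K,r \right)} = - 150 r$ ($x{\left(K,r \right)} = 5 \left(-30\right) r = - 150 r$)
$\left(-337 + \left(- \frac{65}{162} + \frac{1 \left(- 6 x{\left(5,2 \right)}\right)}{f{\left(2 \right)}}\right)\right)^{2} = \left(-337 + \left(- \frac{65}{162} + \frac{1 \left(- 6 \left(\left(-150\right) 2\right)\right)}{\left(-1\right) 2}\right)\right)^{2} = \left(-337 + \left(\left(-65\right) \frac{1}{162} + \frac{1 \left(\left(-6\right) \left(-300\right)\right)}{-2}\right)\right)^{2} = \left(-337 + \left(- \frac{65}{162} + 1 \cdot 1800 \left(- \frac{1}{2}\right)\right)\right)^{2} = \left(-337 + \left(- \frac{65}{162} + 1800 \left(- \frac{1}{2}\right)\right)\right)^{2} = \left(-337 - \frac{145865}{162}\right)^{2} = \left(- \frac{200459}{162}\right)^{2} = \frac{40183810681}{26244}$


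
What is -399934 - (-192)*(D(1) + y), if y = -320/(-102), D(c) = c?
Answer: -6785374/17 ≈ -3.9914e+5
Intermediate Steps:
y = 160/51 (y = -320*(-1/102) = 160/51 ≈ 3.1373)
-399934 - (-192)*(D(1) + y) = -399934 - (-192)*(1 + 160/51) = -399934 - (-192)*211/51 = -399934 - 1*(-13504/17) = -399934 + 13504/17 = -6785374/17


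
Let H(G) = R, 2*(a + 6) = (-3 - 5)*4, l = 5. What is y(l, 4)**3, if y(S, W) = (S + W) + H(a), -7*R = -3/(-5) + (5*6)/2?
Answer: 13312053/42875 ≈ 310.49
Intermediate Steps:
R = -78/35 (R = -(-3/(-5) + (5*6)/2)/7 = -(-3*(-1/5) + 30*(1/2))/7 = -(3/5 + 15)/7 = -1/7*78/5 = -78/35 ≈ -2.2286)
a = -22 (a = -6 + ((-3 - 5)*4)/2 = -6 + (-8*4)/2 = -6 + (1/2)*(-32) = -6 - 16 = -22)
H(G) = -78/35
y(S, W) = -78/35 + S + W (y(S, W) = (S + W) - 78/35 = -78/35 + S + W)
y(l, 4)**3 = (-78/35 + 5 + 4)**3 = (237/35)**3 = 13312053/42875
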